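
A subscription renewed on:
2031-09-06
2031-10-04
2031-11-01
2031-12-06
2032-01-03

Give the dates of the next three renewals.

Gaps: 28, 28, 35, 28 days — a mix of 28 and 35. Every date is a Saturday.
Each is the 1st Saturday of its month.
February 2032 — 1st Saturday is 2032-02-07.
March 2032 — 1st Saturday is 2032-03-06.
1st Saturday of April 2032: 2032-04-03.

2032-02-07, 2032-03-06, 2032-04-03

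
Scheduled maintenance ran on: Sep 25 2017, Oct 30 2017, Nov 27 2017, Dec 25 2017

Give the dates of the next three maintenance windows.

Jan 29 2018, Feb 26 2018, Mar 26 2018

All Mondays; the gaps (35, 28, 28) vary with month length.
This is the last Monday of each month.
Last Monday of January 2018: Jan 29 2018.
Last Monday of February 2018: Feb 26 2018.
Last Monday of March 2018: Mar 26 2018.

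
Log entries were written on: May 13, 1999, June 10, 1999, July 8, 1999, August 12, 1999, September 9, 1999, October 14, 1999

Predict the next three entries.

November 11, 1999; December 9, 1999; January 13, 2000

All dates are Thursdays, 28, 28, 35, 28, 35 days apart.
Specifically, the 2nd Thursday of each month.
November 1999 — 2nd Thursday is November 11, 1999.
December 1999 — 2nd Thursday is December 9, 1999.
January 2000 — 2nd Thursday is January 13, 2000.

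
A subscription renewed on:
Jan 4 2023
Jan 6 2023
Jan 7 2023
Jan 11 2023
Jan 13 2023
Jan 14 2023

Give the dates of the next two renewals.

Every event lands on a Wednesday or Friday or Saturday (gaps cycle 2, 1, 4, 2, 1).
So the schedule is: every Wednesday, Friday and Saturday.
Next Wednesday: Jan 18 2023.
The following Friday is Jan 20 2023.

Jan 18 2023, Jan 20 2023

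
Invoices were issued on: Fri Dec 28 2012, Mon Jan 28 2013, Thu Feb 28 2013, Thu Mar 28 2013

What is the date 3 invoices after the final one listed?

Fri Jun 28 2013

Gaps: 31, 31, 28 days — not constant. Every event is on the 28th of the month.
Pattern: the 28th of each month.
Next: April 2013 → Sun Apr 28 2013.
May 2013: Tue May 28 2013.
June 2013: Fri Jun 28 2013.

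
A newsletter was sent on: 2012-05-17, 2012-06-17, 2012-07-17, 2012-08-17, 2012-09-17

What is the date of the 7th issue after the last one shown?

2013-04-17

Each date is the 17th; the gaps (31, 30, 31, 31) track the month lengths.
The rule is the 17th of each month.
Next: October 2012 → 2012-10-17.
Next: November 2012 → 2012-11-17.
Next: December 2012 → 2012-12-17.
Next: January 2013 → 2013-01-17.
February 2013: 2013-02-17.
March 2013: 2013-03-17.
Next: April 2013 → 2013-04-17.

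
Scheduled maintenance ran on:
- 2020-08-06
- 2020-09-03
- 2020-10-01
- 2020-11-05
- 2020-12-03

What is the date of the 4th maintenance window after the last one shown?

Gaps: 28, 28, 35, 28 days — a mix of 28 and 35. Every date is a Thursday.
Each is the 1st Thursday of its month.
1st Thursday of January 2021: 2021-01-07.
February 2021 — 1st Thursday is 2021-02-04.
March 2021 — 1st Thursday is 2021-03-04.
April 2021 — 1st Thursday is 2021-04-01.

2021-04-01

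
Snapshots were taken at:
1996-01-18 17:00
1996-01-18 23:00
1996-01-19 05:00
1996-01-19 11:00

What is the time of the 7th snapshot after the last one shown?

The interval is a steady 6 hours (6, 6, 6).
1996-01-19 11:00 + 6 h = 1996-01-19 17:00.
1996-01-19 17:00 + 6 h = 1996-01-19 23:00.
1996-01-19 23:00 + 6 h = 1996-01-20 05:00.
1996-01-20 05:00 + 6 h = 1996-01-20 11:00.
1996-01-20 11:00 + 6 h = 1996-01-20 17:00.
1996-01-20 17:00 + 6 h = 1996-01-20 23:00.
1996-01-20 23:00 + 6 h = 1996-01-21 05:00.

1996-01-21 05:00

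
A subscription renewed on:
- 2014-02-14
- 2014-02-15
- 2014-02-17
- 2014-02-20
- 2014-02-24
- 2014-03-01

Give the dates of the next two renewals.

2014-03-07, 2014-03-14

Intervals are 1, 2, 3, 4, 5 days — an arithmetic progression with common difference 1.
Next gap: 6 days. 2014-03-01 + 6 days = 2014-03-07.
Next gap: 7 days. 2014-03-07 + 7 days = 2014-03-14.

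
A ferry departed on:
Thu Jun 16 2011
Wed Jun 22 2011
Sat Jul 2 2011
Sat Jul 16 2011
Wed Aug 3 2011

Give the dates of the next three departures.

Thu Aug 25 2011, Tue Sep 20 2011, Thu Oct 20 2011

The spacing grows by 4 each time: 6, 10, 14, 18 days.
Next gap: 22 days. Wed Aug 3 2011 + 22 days = Thu Aug 25 2011.
Next gap: 26 days. Thu Aug 25 2011 + 26 days = Tue Sep 20 2011.
Next gap: 30 days. Tue Sep 20 2011 + 30 days = Thu Oct 20 2011.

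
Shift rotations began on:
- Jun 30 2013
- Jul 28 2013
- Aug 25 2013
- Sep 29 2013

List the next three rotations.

Oct 27 2013, Nov 24 2013, Dec 29 2013

Every date is a Sunday; gaps 28, 28, 35 days.
Each is the last Sunday of its month (at least one falls on the 29th or later, ruling out '4th Sunday').
October 2013 ends with Sunday Oct 27 2013.
Last Sunday of November 2013: Nov 24 2013.
Last Sunday of December 2013: Dec 29 2013.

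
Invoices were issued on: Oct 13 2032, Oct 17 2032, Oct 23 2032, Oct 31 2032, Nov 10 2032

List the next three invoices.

Nov 22 2032, Dec 6 2032, Dec 22 2032

Gaps: 4, 6, 8, 10 days — each gap is 2 larger than the previous one.
Next gap: 12 days. Nov 10 2032 + 12 days = Nov 22 2032.
Next gap: 14 days. Nov 22 2032 + 14 days = Dec 6 2032.
Next gap: 16 days. Dec 6 2032 + 16 days = Dec 22 2032.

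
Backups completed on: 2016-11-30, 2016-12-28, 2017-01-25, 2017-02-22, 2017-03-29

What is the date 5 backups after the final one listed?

These are Wednesdays with 28, 28, 28, 35-day gaps.
Each is the final Wednesday of its month — 2016-11-30 is past the 28th, so '4th Wednesday' doesn't fit.
Last Wednesday of April 2017: 2017-04-26.
Last Wednesday of May 2017: 2017-05-31.
June 2017 ends with Wednesday 2017-06-28.
July 2017 ends with Wednesday 2017-07-26.
August 2017 ends with Wednesday 2017-08-30.

2017-08-30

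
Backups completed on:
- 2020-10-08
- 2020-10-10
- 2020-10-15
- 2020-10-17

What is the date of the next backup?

Gaps: 2, 5, 2 days — not constant, but cyclic with period 2.
The events fall on every Thursday and Saturday.
The following Thursday is 2020-10-22.

2020-10-22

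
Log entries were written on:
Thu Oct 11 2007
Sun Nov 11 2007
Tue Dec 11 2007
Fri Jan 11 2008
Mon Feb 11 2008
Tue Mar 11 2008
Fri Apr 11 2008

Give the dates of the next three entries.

The day-of-month is always 11 (31, 30, 31, 31, 29, 31 days between events).
So this recurs on the 11th of each month.
Next: May 2008 → Sun May 11 2008.
Next: June 2008 → Wed Jun 11 2008.
July 2008: Fri Jul 11 2008.

Sun May 11 2008, Wed Jun 11 2008, Fri Jul 11 2008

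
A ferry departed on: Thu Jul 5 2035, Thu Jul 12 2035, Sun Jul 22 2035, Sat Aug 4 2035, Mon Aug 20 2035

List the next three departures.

Gaps: 7, 10, 13, 16 days — each gap is 3 larger than the previous one.
Next gap: 19 days. Mon Aug 20 2035 + 19 days = Sat Sep 8 2035.
Next gap: 22 days. Sat Sep 8 2035 + 22 days = Sun Sep 30 2035.
Next gap: 25 days. Sun Sep 30 2035 + 25 days = Thu Oct 25 2035.

Sat Sep 8 2035, Sun Sep 30 2035, Thu Oct 25 2035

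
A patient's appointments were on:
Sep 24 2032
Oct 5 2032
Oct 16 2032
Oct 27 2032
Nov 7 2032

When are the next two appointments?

Every event comes 11 days after the last (11, 11, 11, 11).
Nov 7 2032 + 11 days = Nov 18 2032.
Nov 18 2032 + 11 days = Nov 29 2032.

Nov 18 2032, Nov 29 2032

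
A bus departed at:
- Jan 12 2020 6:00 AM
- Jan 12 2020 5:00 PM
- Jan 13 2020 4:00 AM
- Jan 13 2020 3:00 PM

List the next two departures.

Gaps: 11, 11, 11 hours — each event is 11 hours after the previous one.
Jan 13 2020 3:00 PM + 11 h = Jan 14 2020 2:00 AM.
Jan 14 2020 2:00 AM + 11 h = Jan 14 2020 1:00 PM.

Jan 14 2020 2:00 AM, Jan 14 2020 1:00 PM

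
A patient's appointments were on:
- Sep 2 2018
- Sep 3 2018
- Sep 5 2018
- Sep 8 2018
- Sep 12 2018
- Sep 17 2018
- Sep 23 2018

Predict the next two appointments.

Gaps: 1, 2, 3, 4, 5, 6 days — each gap is 1 larger than the previous one.
Next gap: 7 days. Sep 23 2018 + 7 days = Sep 30 2018.
Next gap: 8 days. Sep 30 2018 + 8 days = Oct 8 2018.

Sep 30 2018, Oct 8 2018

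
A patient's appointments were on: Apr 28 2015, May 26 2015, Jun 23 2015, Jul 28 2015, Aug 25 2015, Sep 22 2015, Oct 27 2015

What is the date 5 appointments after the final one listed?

Mar 22 2016

These are Tuesdays at 28- or 35-day spacing (28, 28, 35, 28, 28, 35).
The pattern: 4th Tuesday of the month.
November 2015 — 4th Tuesday is Nov 24 2015.
December 2015 — 4th Tuesday is Dec 22 2015.
January 2016 — 4th Tuesday is Jan 26 2016.
February 2016 — 4th Tuesday is Feb 23 2016.
March 2016 — 4th Tuesday is Mar 22 2016.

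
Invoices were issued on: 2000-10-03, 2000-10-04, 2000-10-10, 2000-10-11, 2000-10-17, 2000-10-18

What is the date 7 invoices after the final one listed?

2000-11-14

The gap pattern 1, 6, 1, 6, 1 repeats every 2 events.
These are the Tuesdays and Wednesdays of each week.
Next Tuesday: 2000-10-24.
The following Wednesday is 2000-10-25.
Next Tuesday: 2000-10-31.
The following Wednesday is 2000-11-01.
The following Tuesday is 2000-11-07.
The following Wednesday is 2000-11-08.
The following Tuesday is 2000-11-14.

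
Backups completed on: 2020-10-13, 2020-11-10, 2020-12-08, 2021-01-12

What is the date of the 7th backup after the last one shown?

2021-08-10

These are Tuesdays at 28- or 35-day spacing (28, 28, 35).
The pattern: 2nd Tuesday of the month.
February 2021 — 2nd Tuesday is 2021-02-09.
2nd Tuesday of March 2021: 2021-03-09.
April 2021 — 2nd Tuesday is 2021-04-13.
May 2021 — 2nd Tuesday is 2021-05-11.
June 2021 — 2nd Tuesday is 2021-06-08.
2nd Tuesday of July 2021: 2021-07-13.
2nd Tuesday of August 2021: 2021-08-10.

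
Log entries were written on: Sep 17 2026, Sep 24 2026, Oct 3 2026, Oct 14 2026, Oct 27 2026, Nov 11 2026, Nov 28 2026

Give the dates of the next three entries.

Dec 17 2026, Jan 7 2027, Jan 30 2027

Intervals are 7, 9, 11, 13, 15, 17 days — an arithmetic progression with common difference 2.
Next gap: 19 days. Nov 28 2026 + 19 days = Dec 17 2026.
Next gap: 21 days. Dec 17 2026 + 21 days = Jan 7 2027.
Next gap: 23 days. Jan 7 2027 + 23 days = Jan 30 2027.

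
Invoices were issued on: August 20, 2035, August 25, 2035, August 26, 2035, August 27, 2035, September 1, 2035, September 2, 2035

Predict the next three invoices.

September 3, 2035; September 8, 2035; September 9, 2035

Every event lands on a Monday or Saturday or Sunday (gaps cycle 5, 1, 1, 5, 1).
So the schedule is: every Monday, Saturday and Sunday.
The following Monday is September 3, 2035.
The following Saturday is September 8, 2035.
The following Sunday is September 9, 2035.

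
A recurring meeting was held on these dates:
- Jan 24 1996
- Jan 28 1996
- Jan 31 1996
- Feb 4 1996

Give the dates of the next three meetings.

The gap pattern 4, 3, 4 repeats every 2 events.
These are the Wednesdays and Sundays of each week.
The following Wednesday is Feb 7 1996.
Next Sunday: Feb 11 1996.
The following Wednesday is Feb 14 1996.

Feb 7 1996, Feb 11 1996, Feb 14 1996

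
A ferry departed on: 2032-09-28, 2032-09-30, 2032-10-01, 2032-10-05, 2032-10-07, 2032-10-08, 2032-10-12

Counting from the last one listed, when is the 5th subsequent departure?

Gaps: 2, 1, 4, 2, 1, 4 days — not constant, but cyclic with period 3.
The events fall on every Tuesday, Thursday and Friday.
The following Thursday is 2032-10-14.
Next Friday: 2032-10-15.
The following Tuesday is 2032-10-19.
Next Thursday: 2032-10-21.
Next Friday: 2032-10-22.

2032-10-22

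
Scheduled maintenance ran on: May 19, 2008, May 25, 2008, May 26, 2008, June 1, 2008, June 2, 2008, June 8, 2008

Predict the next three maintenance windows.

The gap pattern 6, 1, 6, 1, 6 repeats every 2 events.
These are the Mondays and Sundays of each week.
Next Monday: June 9, 2008.
Next Sunday: June 15, 2008.
The following Monday is June 16, 2008.

June 9, 2008; June 15, 2008; June 16, 2008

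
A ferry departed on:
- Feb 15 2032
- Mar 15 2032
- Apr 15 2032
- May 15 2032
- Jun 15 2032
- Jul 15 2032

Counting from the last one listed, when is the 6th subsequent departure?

The day-of-month is always 15 (29, 31, 30, 31, 30 days between events).
So this recurs on the 15th of each month.
August 2032: Aug 15 2032.
September 2032: Sep 15 2032.
October 2032: Oct 15 2032.
November 2032: Nov 15 2032.
Next: December 2032 → Dec 15 2032.
Next: January 2033 → Jan 15 2033.

Jan 15 2033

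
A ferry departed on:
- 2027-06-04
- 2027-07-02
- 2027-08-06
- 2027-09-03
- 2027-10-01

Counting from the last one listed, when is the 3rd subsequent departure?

All dates are Fridays, 28, 35, 28, 28 days apart.
Specifically, the 1st Friday of each month.
November 2027 — 1st Friday is 2027-11-05.
December 2027 — 1st Friday is 2027-12-03.
January 2028 — 1st Friday is 2028-01-07.

2028-01-07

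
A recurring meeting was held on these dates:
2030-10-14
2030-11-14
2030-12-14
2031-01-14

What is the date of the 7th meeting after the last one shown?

2031-08-14

Each date is the 14th; the gaps (31, 30, 31) track the month lengths.
The rule is the 14th of each month.
Next: February 2031 → 2031-02-14.
Next: March 2031 → 2031-03-14.
April 2031: 2031-04-14.
Next: May 2031 → 2031-05-14.
Next: June 2031 → 2031-06-14.
July 2031: 2031-07-14.
August 2031: 2031-08-14.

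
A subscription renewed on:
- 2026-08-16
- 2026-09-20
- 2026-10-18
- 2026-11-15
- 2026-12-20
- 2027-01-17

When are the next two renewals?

These are Sundays at 28- or 35-day spacing (35, 28, 28, 35, 28).
The pattern: 3rd Sunday of the month.
February 2027 — 3rd Sunday is 2027-02-21.
March 2027 — 3rd Sunday is 2027-03-21.

2027-02-21, 2027-03-21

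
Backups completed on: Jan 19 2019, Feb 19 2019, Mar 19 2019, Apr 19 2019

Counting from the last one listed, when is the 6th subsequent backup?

Gaps: 31, 28, 31 days — not constant. Every event is on the 19th of the month.
Pattern: the 19th of each month.
May 2019: May 19 2019.
June 2019: Jun 19 2019.
July 2019: Jul 19 2019.
August 2019: Aug 19 2019.
Next: September 2019 → Sep 19 2019.
October 2019: Oct 19 2019.

Oct 19 2019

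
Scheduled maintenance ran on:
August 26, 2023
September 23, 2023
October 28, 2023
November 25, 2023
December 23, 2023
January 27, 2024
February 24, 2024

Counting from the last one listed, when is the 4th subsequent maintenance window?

These are Saturdays at 28- or 35-day spacing (28, 35, 28, 28, 35, 28).
The pattern: 4th Saturday of the month.
4th Saturday of March 2024: March 23, 2024.
April 2024 — 4th Saturday is April 27, 2024.
May 2024 — 4th Saturday is May 25, 2024.
4th Saturday of June 2024: June 22, 2024.

June 22, 2024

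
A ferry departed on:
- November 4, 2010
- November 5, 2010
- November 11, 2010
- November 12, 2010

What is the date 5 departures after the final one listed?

Every event lands on a Thursday or Friday (gaps cycle 1, 6, 1).
So the schedule is: every Thursday and Friday.
The following Thursday is November 18, 2010.
The following Friday is November 19, 2010.
Next Thursday: November 25, 2010.
The following Friday is November 26, 2010.
The following Thursday is December 2, 2010.

December 2, 2010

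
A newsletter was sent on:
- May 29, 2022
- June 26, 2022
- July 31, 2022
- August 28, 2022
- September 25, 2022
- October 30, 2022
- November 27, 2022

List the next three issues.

December 25, 2022; January 29, 2023; February 26, 2023

Every date is a Sunday; gaps 28, 35, 28, 28, 35, 28 days.
Each is the last Sunday of its month (at least one falls on the 29th or later, ruling out '4th Sunday').
December 2022 ends with Sunday December 25, 2022.
Last Sunday of January 2023: January 29, 2023.
February 2023 ends with Sunday February 26, 2023.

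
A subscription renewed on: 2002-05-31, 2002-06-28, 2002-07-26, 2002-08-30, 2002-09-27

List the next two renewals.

All Fridays; the gaps (28, 28, 35, 28) vary with month length.
This is the last Friday of each month.
Last Friday of October 2002: 2002-10-25.
Last Friday of November 2002: 2002-11-29.

2002-10-25, 2002-11-29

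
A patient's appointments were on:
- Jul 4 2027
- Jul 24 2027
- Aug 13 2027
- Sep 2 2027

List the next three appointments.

Sep 22 2027, Oct 12 2027, Nov 1 2027

Every event comes 20 days after the last (20, 20, 20).
Sep 2 2027 + 20 days = Sep 22 2027.
Sep 22 2027 + 20 days = Oct 12 2027.
Oct 12 2027 + 20 days = Nov 1 2027.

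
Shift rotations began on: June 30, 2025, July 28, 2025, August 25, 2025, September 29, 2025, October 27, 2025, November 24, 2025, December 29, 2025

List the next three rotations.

January 26, 2026; February 23, 2026; March 30, 2026

These are Mondays with 28, 28, 35, 28, 28, 35-day gaps.
Each is the final Monday of its month — June 30, 2025 is past the 28th, so '4th Monday' doesn't fit.
Last Monday of January 2026: January 26, 2026.
Last Monday of February 2026: February 23, 2026.
March 2026 ends with Monday March 30, 2026.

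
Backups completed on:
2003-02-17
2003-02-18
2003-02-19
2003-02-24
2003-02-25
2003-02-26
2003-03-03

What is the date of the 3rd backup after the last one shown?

Every event lands on a Monday or Tuesday or Wednesday (gaps cycle 1, 1, 5, 1, 1, 5).
So the schedule is: every Monday, Tuesday and Wednesday.
Next Tuesday: 2003-03-04.
The following Wednesday is 2003-03-05.
The following Monday is 2003-03-10.

2003-03-10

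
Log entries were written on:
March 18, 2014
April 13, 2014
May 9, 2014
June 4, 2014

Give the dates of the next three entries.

June 30, 2014; July 26, 2014; August 21, 2014

Every event comes 26 days after the last (26, 26, 26).
June 4, 2014 + 26 days = June 30, 2014.
June 30, 2014 + 26 days = July 26, 2014.
July 26, 2014 + 26 days = August 21, 2014.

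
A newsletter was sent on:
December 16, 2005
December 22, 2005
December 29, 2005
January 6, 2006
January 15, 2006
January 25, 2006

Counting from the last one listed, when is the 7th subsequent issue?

Gaps: 6, 7, 8, 9, 10 days — each gap is 1 larger than the previous one.
Next gap: 11 days. January 25, 2006 + 11 days = February 5, 2006.
Next gap: 12 days. February 5, 2006 + 12 days = February 17, 2006.
Next gap: 13 days. February 17, 2006 + 13 days = March 2, 2006.
Next gap: 14 days. March 2, 2006 + 14 days = March 16, 2006.
Next gap: 15 days. March 16, 2006 + 15 days = March 31, 2006.
Next gap: 16 days. March 31, 2006 + 16 days = April 16, 2006.
Next gap: 17 days. April 16, 2006 + 17 days = May 3, 2006.

May 3, 2006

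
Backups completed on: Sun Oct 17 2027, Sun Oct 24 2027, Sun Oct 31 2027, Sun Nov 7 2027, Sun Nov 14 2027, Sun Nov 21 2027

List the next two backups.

Sun Nov 28 2027, Sun Dec 5 2027

Gaps between consecutive events: 7, 7, 7, 7, 7 days — a constant 7-day interval.
Sun Nov 21 2027 + 7 days = Sun Nov 28 2027.
Sun Nov 28 2027 + 7 days = Sun Dec 5 2027.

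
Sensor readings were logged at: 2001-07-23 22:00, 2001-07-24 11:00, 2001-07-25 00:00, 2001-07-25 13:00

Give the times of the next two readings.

2001-07-26 02:00, 2001-07-26 15:00

The interval is a steady 13 hours (13, 13, 13).
2001-07-25 13:00 + 13 h = 2001-07-26 02:00.
2001-07-26 02:00 + 13 h = 2001-07-26 15:00.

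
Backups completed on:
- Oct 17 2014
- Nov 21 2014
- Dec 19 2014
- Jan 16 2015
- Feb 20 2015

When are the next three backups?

Mar 20 2015, Apr 17 2015, May 15 2015

These are Fridays at 28- or 35-day spacing (35, 28, 28, 35).
The pattern: 3rd Friday of the month.
3rd Friday of March 2015: Mar 20 2015.
April 2015 — 3rd Friday is Apr 17 2015.
3rd Friday of May 2015: May 15 2015.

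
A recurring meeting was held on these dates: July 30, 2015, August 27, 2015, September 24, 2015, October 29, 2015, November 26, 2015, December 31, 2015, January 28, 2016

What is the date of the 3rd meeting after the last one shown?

These are Thursdays with 28, 28, 35, 28, 35, 28-day gaps.
Each is the final Thursday of its month — July 30, 2015 is past the 28th, so '4th Thursday' doesn't fit.
February 2016 ends with Thursday February 25, 2016.
March 2016 ends with Thursday March 31, 2016.
April 2016 ends with Thursday April 28, 2016.

April 28, 2016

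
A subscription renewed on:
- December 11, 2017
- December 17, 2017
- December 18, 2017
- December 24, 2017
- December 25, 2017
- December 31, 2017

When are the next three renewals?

Gaps: 6, 1, 6, 1, 6 days — not constant, but cyclic with period 2.
The events fall on every Monday and Sunday.
Next Monday: January 1, 2018.
The following Sunday is January 7, 2018.
The following Monday is January 8, 2018.

January 1, 2018; January 7, 2018; January 8, 2018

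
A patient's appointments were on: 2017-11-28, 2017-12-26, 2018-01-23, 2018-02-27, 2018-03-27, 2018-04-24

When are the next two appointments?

2018-05-22, 2018-06-26

Gaps: 28, 28, 35, 28, 28 days — a mix of 28 and 35. Every date is a Tuesday.
Each is the 4th Tuesday of its month.
May 2018 — 4th Tuesday is 2018-05-22.
4th Tuesday of June 2018: 2018-06-26.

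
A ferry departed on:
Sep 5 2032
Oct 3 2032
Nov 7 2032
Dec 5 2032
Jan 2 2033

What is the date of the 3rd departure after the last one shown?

Apr 3 2033

These are Sundays at 28- or 35-day spacing (28, 35, 28, 28).
The pattern: 1st Sunday of the month.
February 2033 — 1st Sunday is Feb 6 2033.
March 2033 — 1st Sunday is Mar 6 2033.
April 2033 — 1st Sunday is Apr 3 2033.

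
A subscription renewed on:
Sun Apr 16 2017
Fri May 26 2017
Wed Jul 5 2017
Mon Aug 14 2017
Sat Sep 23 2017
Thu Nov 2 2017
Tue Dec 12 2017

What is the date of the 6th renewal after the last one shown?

The spacing is 40, 40, 40, 40, 40, 40 days — always 40 days.
Tue Dec 12 2017 + 40 days = Sun Jan 21 2018.
Sun Jan 21 2018 + 40 days = Fri Mar 2 2018.
Fri Mar 2 2018 + 40 days = Wed Apr 11 2018.
Wed Apr 11 2018 + 40 days = Mon May 21 2018.
Mon May 21 2018 + 40 days = Sat Jun 30 2018.
Sat Jun 30 2018 + 40 days = Thu Aug 9 2018.

Thu Aug 9 2018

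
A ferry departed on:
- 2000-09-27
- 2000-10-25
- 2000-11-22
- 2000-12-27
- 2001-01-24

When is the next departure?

2001-02-28

All dates are Wednesdays, 28, 28, 35, 28 days apart.
Specifically, the 4th Wednesday of each month.
February 2001 — 4th Wednesday is 2001-02-28.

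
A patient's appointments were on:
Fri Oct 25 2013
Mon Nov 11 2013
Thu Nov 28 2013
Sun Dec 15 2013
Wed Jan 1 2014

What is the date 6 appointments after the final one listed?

The spacing is 17, 17, 17, 17 days — always 17 days.
Wed Jan 1 2014 + 17 days = Sat Jan 18 2014.
Sat Jan 18 2014 + 17 days = Tue Feb 4 2014.
Tue Feb 4 2014 + 17 days = Fri Feb 21 2014.
Fri Feb 21 2014 + 17 days = Mon Mar 10 2014.
Mon Mar 10 2014 + 17 days = Thu Mar 27 2014.
Thu Mar 27 2014 + 17 days = Sun Apr 13 2014.

Sun Apr 13 2014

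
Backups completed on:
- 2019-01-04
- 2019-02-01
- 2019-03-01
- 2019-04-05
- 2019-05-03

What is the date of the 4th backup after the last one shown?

2019-09-06

These are Fridays at 28- or 35-day spacing (28, 28, 35, 28).
The pattern: 1st Friday of the month.
1st Friday of June 2019: 2019-06-07.
1st Friday of July 2019: 2019-07-05.
August 2019 — 1st Friday is 2019-08-02.
1st Friday of September 2019: 2019-09-06.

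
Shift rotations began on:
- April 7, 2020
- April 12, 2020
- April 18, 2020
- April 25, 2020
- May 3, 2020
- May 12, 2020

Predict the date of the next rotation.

The spacing grows by 1 each time: 5, 6, 7, 8, 9 days.
Next gap: 10 days. May 12, 2020 + 10 days = May 22, 2020.

May 22, 2020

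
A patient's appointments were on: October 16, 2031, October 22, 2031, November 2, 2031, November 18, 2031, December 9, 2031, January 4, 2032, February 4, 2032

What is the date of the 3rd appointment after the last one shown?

June 6, 2032

Gaps: 6, 11, 16, 21, 26, 31 days — each gap is 5 larger than the previous one.
Next gap: 36 days. February 4, 2032 + 36 days = March 11, 2032.
Next gap: 41 days. March 11, 2032 + 41 days = April 21, 2032.
Next gap: 46 days. April 21, 2032 + 46 days = June 6, 2032.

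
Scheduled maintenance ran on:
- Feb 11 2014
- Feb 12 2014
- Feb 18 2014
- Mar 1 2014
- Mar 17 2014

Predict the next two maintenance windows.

Apr 7 2014, May 3 2014

The spacing grows by 5 each time: 1, 6, 11, 16 days.
Next gap: 21 days. Mar 17 2014 + 21 days = Apr 7 2014.
Next gap: 26 days. Apr 7 2014 + 26 days = May 3 2014.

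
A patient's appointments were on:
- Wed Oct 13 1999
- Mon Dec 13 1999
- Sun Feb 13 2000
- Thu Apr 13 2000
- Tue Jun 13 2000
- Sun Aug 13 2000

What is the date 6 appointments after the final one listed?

Mon Aug 13 2001

The day-of-month is always 13 (61, 62, 60, 61, 61 days between events).
So this recurs on the 13th of every 2 months.
Next: October 2000 → Fri Oct 13 2000.
December 2000: Wed Dec 13 2000.
Next: February 2001 → Tue Feb 13 2001.
Next: April 2001 → Fri Apr 13 2001.
June 2001: Wed Jun 13 2001.
Next: August 2001 → Mon Aug 13 2001.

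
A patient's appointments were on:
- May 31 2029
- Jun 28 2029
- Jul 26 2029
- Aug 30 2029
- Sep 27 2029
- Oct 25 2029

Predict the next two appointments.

Nov 29 2029, Dec 27 2029

All Thursdays; the gaps (28, 28, 35, 28, 28) vary with month length.
This is the last Thursday of each month.
Last Thursday of November 2029: Nov 29 2029.
December 2029 ends with Thursday Dec 27 2029.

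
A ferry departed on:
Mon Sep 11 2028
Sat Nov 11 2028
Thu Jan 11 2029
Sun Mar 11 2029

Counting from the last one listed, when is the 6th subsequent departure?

The day-of-month is always 11 (61, 61, 59 days between events).
So this recurs on the 11th of every 2 months.
Next: May 2029 → Fri May 11 2029.
Next: July 2029 → Wed Jul 11 2029.
Next: September 2029 → Tue Sep 11 2029.
November 2029: Sun Nov 11 2029.
Next: January 2030 → Fri Jan 11 2030.
March 2030: Mon Mar 11 2030.

Mon Mar 11 2030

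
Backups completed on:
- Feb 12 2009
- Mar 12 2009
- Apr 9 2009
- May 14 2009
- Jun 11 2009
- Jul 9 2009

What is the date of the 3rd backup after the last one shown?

All dates are Thursdays, 28, 28, 35, 28, 28 days apart.
Specifically, the 2nd Thursday of each month.
August 2009 — 2nd Thursday is Aug 13 2009.
September 2009 — 2nd Thursday is Sep 10 2009.
October 2009 — 2nd Thursday is Oct 8 2009.

Oct 8 2009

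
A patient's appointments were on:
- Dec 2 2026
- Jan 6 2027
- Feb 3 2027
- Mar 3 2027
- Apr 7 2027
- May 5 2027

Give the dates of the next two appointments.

Gaps: 35, 28, 28, 35, 28 days — a mix of 28 and 35. Every date is a Wednesday.
Each is the 1st Wednesday of its month.
June 2027 — 1st Wednesday is Jun 2 2027.
July 2027 — 1st Wednesday is Jul 7 2027.

Jun 2 2027, Jul 7 2027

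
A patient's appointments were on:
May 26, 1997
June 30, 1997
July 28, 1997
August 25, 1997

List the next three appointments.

These are Mondays with 35, 28, 28-day gaps.
Each is the final Monday of its month — June 30, 1997 is past the 28th, so '4th Monday' doesn't fit.
September 1997 ends with Monday September 29, 1997.
Last Monday of October 1997: October 27, 1997.
November 1997 ends with Monday November 24, 1997.

September 29, 1997; October 27, 1997; November 24, 1997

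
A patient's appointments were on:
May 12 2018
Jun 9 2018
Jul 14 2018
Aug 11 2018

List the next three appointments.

All dates are Saturdays, 28, 35, 28 days apart.
Specifically, the 2nd Saturday of each month.
September 2018 — 2nd Saturday is Sep 8 2018.
2nd Saturday of October 2018: Oct 13 2018.
2nd Saturday of November 2018: Nov 10 2018.

Sep 8 2018, Oct 13 2018, Nov 10 2018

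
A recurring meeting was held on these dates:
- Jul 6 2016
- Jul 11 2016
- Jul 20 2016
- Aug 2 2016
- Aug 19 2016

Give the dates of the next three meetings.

Intervals are 5, 9, 13, 17 days — an arithmetic progression with common difference 4.
Next gap: 21 days. Aug 19 2016 + 21 days = Sep 9 2016.
Next gap: 25 days. Sep 9 2016 + 25 days = Oct 4 2016.
Next gap: 29 days. Oct 4 2016 + 29 days = Nov 2 2016.

Sep 9 2016, Oct 4 2016, Nov 2 2016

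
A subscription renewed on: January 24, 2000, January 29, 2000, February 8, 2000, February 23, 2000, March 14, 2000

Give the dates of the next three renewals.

Intervals are 5, 10, 15, 20 days — an arithmetic progression with common difference 5.
Next gap: 25 days. March 14, 2000 + 25 days = April 8, 2000.
Next gap: 30 days. April 8, 2000 + 30 days = May 8, 2000.
Next gap: 35 days. May 8, 2000 + 35 days = June 12, 2000.

April 8, 2000; May 8, 2000; June 12, 2000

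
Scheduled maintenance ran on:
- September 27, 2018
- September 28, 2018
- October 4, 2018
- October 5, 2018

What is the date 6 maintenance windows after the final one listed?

October 26, 2018

Gaps: 1, 6, 1 days — not constant, but cyclic with period 2.
The events fall on every Thursday and Friday.
The following Thursday is October 11, 2018.
The following Friday is October 12, 2018.
The following Thursday is October 18, 2018.
The following Friday is October 19, 2018.
Next Thursday: October 25, 2018.
Next Friday: October 26, 2018.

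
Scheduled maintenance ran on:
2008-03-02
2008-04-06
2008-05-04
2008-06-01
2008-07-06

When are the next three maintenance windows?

2008-08-03, 2008-09-07, 2008-10-05

Gaps: 35, 28, 28, 35 days — a mix of 28 and 35. Every date is a Sunday.
Each is the 1st Sunday of its month.
August 2008 — 1st Sunday is 2008-08-03.
September 2008 — 1st Sunday is 2008-09-07.
October 2008 — 1st Sunday is 2008-10-05.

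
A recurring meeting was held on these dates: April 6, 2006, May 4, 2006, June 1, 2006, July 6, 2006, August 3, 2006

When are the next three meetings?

September 7, 2006; October 5, 2006; November 2, 2006

These are Thursdays at 28- or 35-day spacing (28, 28, 35, 28).
The pattern: 1st Thursday of the month.
September 2006 — 1st Thursday is September 7, 2006.
October 2006 — 1st Thursday is October 5, 2006.
1st Thursday of November 2006: November 2, 2006.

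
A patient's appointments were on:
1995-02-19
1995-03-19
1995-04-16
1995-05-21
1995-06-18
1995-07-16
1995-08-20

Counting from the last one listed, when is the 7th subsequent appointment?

1996-03-17

Gaps: 28, 28, 35, 28, 28, 35 days — a mix of 28 and 35. Every date is a Sunday.
Each is the 3rd Sunday of its month.
3rd Sunday of September 1995: 1995-09-17.
October 1995 — 3rd Sunday is 1995-10-15.
November 1995 — 3rd Sunday is 1995-11-19.
3rd Sunday of December 1995: 1995-12-17.
January 1996 — 3rd Sunday is 1996-01-21.
3rd Sunday of February 1996: 1996-02-18.
March 1996 — 3rd Sunday is 1996-03-17.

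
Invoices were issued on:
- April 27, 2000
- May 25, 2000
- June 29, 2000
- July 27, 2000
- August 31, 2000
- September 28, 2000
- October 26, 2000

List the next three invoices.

November 30, 2000; December 28, 2000; January 25, 2001

Every date is a Thursday; gaps 28, 35, 28, 35, 28, 28 days.
Each is the last Thursday of its month (at least one falls on the 29th or later, ruling out '4th Thursday').
Last Thursday of November 2000: November 30, 2000.
Last Thursday of December 2000: December 28, 2000.
January 2001 ends with Thursday January 25, 2001.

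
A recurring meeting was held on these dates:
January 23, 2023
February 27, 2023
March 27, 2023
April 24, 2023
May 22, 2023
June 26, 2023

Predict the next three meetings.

All dates are Mondays, 35, 28, 28, 28, 35 days apart.
Specifically, the 4th Monday of each month.
July 2023 — 4th Monday is July 24, 2023.
4th Monday of August 2023: August 28, 2023.
4th Monday of September 2023: September 25, 2023.

July 24, 2023; August 28, 2023; September 25, 2023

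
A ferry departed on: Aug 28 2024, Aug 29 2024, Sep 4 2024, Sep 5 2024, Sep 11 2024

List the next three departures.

Sep 12 2024, Sep 18 2024, Sep 19 2024

The gap pattern 1, 6, 1, 6 repeats every 2 events.
These are the Wednesdays and Thursdays of each week.
Next Thursday: Sep 12 2024.
Next Wednesday: Sep 18 2024.
The following Thursday is Sep 19 2024.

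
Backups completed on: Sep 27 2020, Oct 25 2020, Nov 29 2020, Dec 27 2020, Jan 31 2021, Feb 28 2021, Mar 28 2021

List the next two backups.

All Sundays; the gaps (28, 35, 28, 35, 28, 28) vary with month length.
This is the last Sunday of each month.
Last Sunday of April 2021: Apr 25 2021.
May 2021 ends with Sunday May 30 2021.

Apr 25 2021, May 30 2021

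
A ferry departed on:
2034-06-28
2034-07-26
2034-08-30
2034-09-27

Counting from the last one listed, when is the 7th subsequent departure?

2035-04-25

These are Wednesdays with 28, 35, 28-day gaps.
Each is the final Wednesday of its month — 2034-08-30 is past the 28th, so '4th Wednesday' doesn't fit.
October 2034 ends with Wednesday 2034-10-25.
Last Wednesday of November 2034: 2034-11-29.
December 2034 ends with Wednesday 2034-12-27.
January 2035 ends with Wednesday 2035-01-31.
Last Wednesday of February 2035: 2035-02-28.
March 2035 ends with Wednesday 2035-03-28.
April 2035 ends with Wednesday 2035-04-25.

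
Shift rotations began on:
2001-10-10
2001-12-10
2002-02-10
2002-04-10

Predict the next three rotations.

2002-06-10, 2002-08-10, 2002-10-10

Gaps: 61, 62, 59 days — not constant. Every event is on the 10th of the month.
Pattern: the 10th of every 2 months.
June 2002: 2002-06-10.
Next: August 2002 → 2002-08-10.
Next: October 2002 → 2002-10-10.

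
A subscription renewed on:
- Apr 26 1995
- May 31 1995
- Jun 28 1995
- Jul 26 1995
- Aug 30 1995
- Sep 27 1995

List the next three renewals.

Oct 25 1995, Nov 29 1995, Dec 27 1995

All Wednesdays; the gaps (35, 28, 28, 35, 28) vary with month length.
This is the last Wednesday of each month.
October 1995 ends with Wednesday Oct 25 1995.
November 1995 ends with Wednesday Nov 29 1995.
December 1995 ends with Wednesday Dec 27 1995.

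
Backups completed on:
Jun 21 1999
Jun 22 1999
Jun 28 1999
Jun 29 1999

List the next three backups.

The gap pattern 1, 6, 1 repeats every 2 events.
These are the Mondays and Tuesdays of each week.
The following Monday is Jul 5 1999.
The following Tuesday is Jul 6 1999.
The following Monday is Jul 12 1999.

Jul 5 1999, Jul 6 1999, Jul 12 1999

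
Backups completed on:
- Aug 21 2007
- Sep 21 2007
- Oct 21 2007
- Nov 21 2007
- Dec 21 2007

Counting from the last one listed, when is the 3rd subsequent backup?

Each date is the 21st; the gaps (31, 30, 31, 30) track the month lengths.
The rule is the 21st of each month.
January 2008: Jan 21 2008.
Next: February 2008 → Feb 21 2008.
March 2008: Mar 21 2008.

Mar 21 2008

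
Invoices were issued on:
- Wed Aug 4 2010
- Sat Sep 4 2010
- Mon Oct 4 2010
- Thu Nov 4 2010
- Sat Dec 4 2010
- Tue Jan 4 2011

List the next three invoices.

Fri Feb 4 2011, Fri Mar 4 2011, Mon Apr 4 2011

Gaps: 31, 30, 31, 30, 31 days — not constant. Every event is on the 4th of the month.
Pattern: the 4th of each month.
Next: February 2011 → Fri Feb 4 2011.
March 2011: Fri Mar 4 2011.
Next: April 2011 → Mon Apr 4 2011.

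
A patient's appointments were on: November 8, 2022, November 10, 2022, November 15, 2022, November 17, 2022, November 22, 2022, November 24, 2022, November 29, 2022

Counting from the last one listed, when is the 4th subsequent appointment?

Gaps: 2, 5, 2, 5, 2, 5 days — not constant, but cyclic with period 2.
The events fall on every Tuesday and Thursday.
Next Thursday: December 1, 2022.
The following Tuesday is December 6, 2022.
The following Thursday is December 8, 2022.
Next Tuesday: December 13, 2022.

December 13, 2022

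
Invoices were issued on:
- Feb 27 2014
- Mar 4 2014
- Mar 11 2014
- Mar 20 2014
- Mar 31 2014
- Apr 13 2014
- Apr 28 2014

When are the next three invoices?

Intervals are 5, 7, 9, 11, 13, 15 days — an arithmetic progression with common difference 2.
Next gap: 17 days. Apr 28 2014 + 17 days = May 15 2014.
Next gap: 19 days. May 15 2014 + 19 days = Jun 3 2014.
Next gap: 21 days. Jun 3 2014 + 21 days = Jun 24 2014.

May 15 2014, Jun 3 2014, Jun 24 2014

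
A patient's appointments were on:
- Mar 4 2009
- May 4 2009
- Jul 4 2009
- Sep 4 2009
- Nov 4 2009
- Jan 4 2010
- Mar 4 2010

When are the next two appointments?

Each date is the 4th; the gaps (61, 61, 62, 61, 61, 59) track the month lengths.
The rule is the 4th of every 2 months.
May 2010: May 4 2010.
Next: July 2010 → Jul 4 2010.

May 4 2010, Jul 4 2010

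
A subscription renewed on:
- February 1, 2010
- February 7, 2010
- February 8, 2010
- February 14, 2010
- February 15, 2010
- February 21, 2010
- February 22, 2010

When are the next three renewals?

February 28, 2010; March 1, 2010; March 7, 2010

Gaps: 6, 1, 6, 1, 6, 1 days — not constant, but cyclic with period 2.
The events fall on every Monday and Sunday.
The following Sunday is February 28, 2010.
Next Monday: March 1, 2010.
Next Sunday: March 7, 2010.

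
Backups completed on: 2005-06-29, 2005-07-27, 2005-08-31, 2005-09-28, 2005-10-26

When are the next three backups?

2005-11-30, 2005-12-28, 2006-01-25

These are Wednesdays with 28, 35, 28, 28-day gaps.
Each is the final Wednesday of its month — 2005-06-29 is past the 28th, so '4th Wednesday' doesn't fit.
November 2005 ends with Wednesday 2005-11-30.
Last Wednesday of December 2005: 2005-12-28.
January 2006 ends with Wednesday 2006-01-25.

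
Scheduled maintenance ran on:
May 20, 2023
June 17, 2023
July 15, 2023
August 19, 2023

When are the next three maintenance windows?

All dates are Saturdays, 28, 28, 35 days apart.
Specifically, the 3rd Saturday of each month.
September 2023 — 3rd Saturday is September 16, 2023.
October 2023 — 3rd Saturday is October 21, 2023.
November 2023 — 3rd Saturday is November 18, 2023.

September 16, 2023; October 21, 2023; November 18, 2023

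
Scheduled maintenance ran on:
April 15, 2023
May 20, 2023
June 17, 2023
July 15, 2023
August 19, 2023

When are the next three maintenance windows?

These are Saturdays at 28- or 35-day spacing (35, 28, 28, 35).
The pattern: 3rd Saturday of the month.
September 2023 — 3rd Saturday is September 16, 2023.
3rd Saturday of October 2023: October 21, 2023.
3rd Saturday of November 2023: November 18, 2023.

September 16, 2023; October 21, 2023; November 18, 2023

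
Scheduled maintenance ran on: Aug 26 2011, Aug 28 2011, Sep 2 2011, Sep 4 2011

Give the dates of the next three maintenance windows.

Sep 9 2011, Sep 11 2011, Sep 16 2011

The gap pattern 2, 5, 2 repeats every 2 events.
These are the Fridays and Sundays of each week.
The following Friday is Sep 9 2011.
Next Sunday: Sep 11 2011.
The following Friday is Sep 16 2011.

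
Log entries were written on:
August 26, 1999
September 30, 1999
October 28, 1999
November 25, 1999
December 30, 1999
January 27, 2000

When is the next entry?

February 24, 2000

All Thursdays; the gaps (35, 28, 28, 35, 28) vary with month length.
This is the last Thursday of each month.
Last Thursday of February 2000: February 24, 2000.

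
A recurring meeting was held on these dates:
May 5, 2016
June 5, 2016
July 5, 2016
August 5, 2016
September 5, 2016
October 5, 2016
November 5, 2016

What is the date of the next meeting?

December 5, 2016

Gaps: 31, 30, 31, 31, 30, 31 days — not constant. Every event is on the 5th of the month.
Pattern: the 5th of each month.
December 2016: December 5, 2016.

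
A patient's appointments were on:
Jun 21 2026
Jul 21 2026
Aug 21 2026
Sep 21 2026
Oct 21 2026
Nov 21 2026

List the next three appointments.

Dec 21 2026, Jan 21 2027, Feb 21 2027

The day-of-month is always 21 (30, 31, 31, 30, 31 days between events).
So this recurs on the 21st of each month.
Next: December 2026 → Dec 21 2026.
January 2027: Jan 21 2027.
Next: February 2027 → Feb 21 2027.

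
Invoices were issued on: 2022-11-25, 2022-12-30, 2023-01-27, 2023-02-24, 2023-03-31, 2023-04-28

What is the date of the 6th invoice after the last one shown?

2023-10-27

All Fridays; the gaps (35, 28, 28, 35, 28) vary with month length.
This is the last Friday of each month.
Last Friday of May 2023: 2023-05-26.
Last Friday of June 2023: 2023-06-30.
July 2023 ends with Friday 2023-07-28.
August 2023 ends with Friday 2023-08-25.
Last Friday of September 2023: 2023-09-29.
Last Friday of October 2023: 2023-10-27.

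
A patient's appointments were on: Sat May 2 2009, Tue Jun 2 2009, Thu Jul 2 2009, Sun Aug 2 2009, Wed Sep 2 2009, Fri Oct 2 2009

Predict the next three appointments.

Mon Nov 2 2009, Wed Dec 2 2009, Sat Jan 2 2010

Each date is the 2nd; the gaps (31, 30, 31, 31, 30) track the month lengths.
The rule is the 2nd of each month.
Next: November 2009 → Mon Nov 2 2009.
December 2009: Wed Dec 2 2009.
Next: January 2010 → Sat Jan 2 2010.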